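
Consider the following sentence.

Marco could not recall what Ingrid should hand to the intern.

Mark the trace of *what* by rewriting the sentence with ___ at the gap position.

Marco could not recall what Ingrid should hand ___ to the intern.

Pre-movement form: Ingrid should hand what to the intern.
The filler 'what' is interpreted as the direct object of 'hand'. The gap is right after 'hand'.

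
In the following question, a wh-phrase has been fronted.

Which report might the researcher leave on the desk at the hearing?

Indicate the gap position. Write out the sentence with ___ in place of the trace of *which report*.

Which report might the researcher leave ___ on the desk at the hearing?

Pre-movement form: The researcher might leave which report on the desk at the hearing.
'which report' functions as the direct object of 'leave'. The gap is right after 'leave'.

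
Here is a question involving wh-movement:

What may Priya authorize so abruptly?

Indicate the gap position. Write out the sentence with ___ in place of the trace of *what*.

What may Priya authorize ___ so abruptly?

Before movement: Priya may authorize what so abruptly.
The filler 'what' is interpreted as the direct object of 'authorize'. The gap is right after 'authorize'.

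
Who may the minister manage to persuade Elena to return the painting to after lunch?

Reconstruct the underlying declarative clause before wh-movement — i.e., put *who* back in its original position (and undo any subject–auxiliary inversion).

'who' functions as the object of the preposition 'to' (recipient of 'return'). Fronting leaves a gap immediately after 'to':
Who may the minister manage to persuade Elena to return the painting to ___ after lunch?

The minister may manage to persuade Elena to return the painting to who after lunch.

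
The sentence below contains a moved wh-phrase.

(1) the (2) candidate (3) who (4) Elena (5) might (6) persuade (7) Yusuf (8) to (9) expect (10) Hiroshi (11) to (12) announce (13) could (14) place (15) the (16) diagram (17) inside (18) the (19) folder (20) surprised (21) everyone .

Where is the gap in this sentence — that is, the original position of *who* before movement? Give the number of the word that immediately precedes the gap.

'who' is the subject of the clause embedded under 'announce'. It moves to the left edge, and the trace sits right after 'announce':
The candidate who Elena might persuade Yusuf to expect Hiroshi to announce ___ could place the diagram inside the folder surprised everyone.
'announce' is word 12.

12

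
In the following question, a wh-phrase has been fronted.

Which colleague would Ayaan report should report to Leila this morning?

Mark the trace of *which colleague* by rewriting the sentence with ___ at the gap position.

Which colleague would Ayaan report ___ should report to Leila this morning?

In situ: Ayaan would report which colleague should report to Leila this morning.
The filler 'which colleague' is interpreted as the subject of the clause embedded under 'report'. The gap is right after 'report'.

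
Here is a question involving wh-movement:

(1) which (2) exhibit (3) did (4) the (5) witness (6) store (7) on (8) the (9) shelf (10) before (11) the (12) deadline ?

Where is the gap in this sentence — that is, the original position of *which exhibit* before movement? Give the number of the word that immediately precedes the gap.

6

In situ: The witness did store which exhibit on the shelf before the deadline.
'which exhibit' is the direct object of 'store'. It moves to the left edge, and the trace sits right after 'store':
Which exhibit did the witness store ___ on the shelf before the deadline?
'store' is word 6.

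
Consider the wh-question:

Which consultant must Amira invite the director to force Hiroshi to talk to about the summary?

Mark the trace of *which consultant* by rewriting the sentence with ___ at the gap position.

Underlying clause: Amira must invite the director to force Hiroshi to talk to which consultant about the summary.
The filler 'which consultant' is interpreted as the object of the preposition 'to'. The gap is right after 'to'.

Which consultant must Amira invite the director to force Hiroshi to talk to ___ about the summary?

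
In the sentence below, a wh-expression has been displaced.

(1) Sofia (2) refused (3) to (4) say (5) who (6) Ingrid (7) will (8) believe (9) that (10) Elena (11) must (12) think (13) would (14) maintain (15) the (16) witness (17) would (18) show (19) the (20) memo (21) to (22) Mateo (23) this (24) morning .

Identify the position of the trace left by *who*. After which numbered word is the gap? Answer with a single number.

12

Underlying clause: Ingrid will believe that Elena must think who would maintain the witness would show the memo to Mateo this morning.
'who' is the subject of the clause embedded under 'think'. Fronting leaves a gap immediately after 'think':
Sofia refused to say who Ingrid will believe that Elena must think ___ would maintain the witness would show the memo to Mateo this morning.
'think' is word 12.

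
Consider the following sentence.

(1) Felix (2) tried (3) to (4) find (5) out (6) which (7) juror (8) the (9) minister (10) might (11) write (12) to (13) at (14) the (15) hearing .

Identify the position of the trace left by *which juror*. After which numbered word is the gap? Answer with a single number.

Pre-movement form: The minister might write to which juror at the hearing.
'which juror' is the object of the preposition 'to'. Wh-movement fronts it, leaving a gap right after 'to':
Felix tried to find out which juror the minister might write to ___ at the hearing.
'to' is word 12.

12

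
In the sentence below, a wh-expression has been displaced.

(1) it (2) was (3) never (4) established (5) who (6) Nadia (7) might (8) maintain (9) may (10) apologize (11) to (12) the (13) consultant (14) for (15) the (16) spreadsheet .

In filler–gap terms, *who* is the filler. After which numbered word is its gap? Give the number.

8

Underlying clause: Nadia might maintain who may apologize to the consultant for the spreadsheet.
'who' functions as the subject of the clause embedded under 'maintain'. Fronting leaves a gap immediately after 'maintain':
It was never established who Nadia might maintain ___ may apologize to the consultant for the spreadsheet.
'maintain' is word 8.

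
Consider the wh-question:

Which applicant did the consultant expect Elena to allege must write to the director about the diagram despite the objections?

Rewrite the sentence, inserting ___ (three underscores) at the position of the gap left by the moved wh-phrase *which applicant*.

Which applicant did the consultant expect Elena to allege ___ must write to the director about the diagram despite the objections?

Before movement: The consultant did expect Elena to allege which applicant must write to the director about the diagram despite the objections.
The filler 'which applicant' is interpreted as the subject of the clause embedded under 'allege'. The gap is right after 'allege'.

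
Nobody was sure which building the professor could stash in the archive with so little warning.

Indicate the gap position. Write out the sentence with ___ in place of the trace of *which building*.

Underlying clause: The professor could stash which building in the archive with so little warning.
'which building' functions as the direct object of 'stash'. The gap is right after 'stash'.

Nobody was sure which building the professor could stash ___ in the archive with so little warning.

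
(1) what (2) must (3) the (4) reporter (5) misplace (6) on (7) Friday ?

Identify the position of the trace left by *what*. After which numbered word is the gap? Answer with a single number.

Before movement: The reporter must misplace what on Friday.
'what' is the direct object of 'misplace'. Fronting leaves a gap immediately after 'misplace':
What must the reporter misplace ___ on Friday?
'misplace' is word 5.

5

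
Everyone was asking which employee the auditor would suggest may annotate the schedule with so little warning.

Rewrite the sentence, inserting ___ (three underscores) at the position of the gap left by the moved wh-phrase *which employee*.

Before movement: The auditor would suggest which employee may annotate the schedule with so little warning.
'which employee' is the subject of the clause embedded under 'suggest'. The gap is right after 'suggest'.

Everyone was asking which employee the auditor would suggest ___ may annotate the schedule with so little warning.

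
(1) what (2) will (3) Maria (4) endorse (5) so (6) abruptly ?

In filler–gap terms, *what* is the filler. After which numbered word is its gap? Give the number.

4

Pre-movement form: Maria will endorse what so abruptly.
'what' functions as the direct object of 'endorse'. It moves to the left edge, and the trace sits right after 'endorse':
What will Maria endorse ___ so abruptly?
'endorse' is word 4.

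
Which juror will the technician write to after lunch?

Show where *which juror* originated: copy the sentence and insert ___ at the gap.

Underlying clause: The technician will write to which juror after lunch.
'which juror' is the object of the preposition 'to'. The gap is right after 'to'.

Which juror will the technician write to ___ after lunch?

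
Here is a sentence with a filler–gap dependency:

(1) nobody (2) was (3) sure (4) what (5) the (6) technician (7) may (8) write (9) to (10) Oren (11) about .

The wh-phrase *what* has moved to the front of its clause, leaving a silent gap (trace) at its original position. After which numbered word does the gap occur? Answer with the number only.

Underlying clause: The technician may write to Oren about what.
'what' functions as the object of the preposition 'about'. Fronting leaves a gap immediately after 'about':
Nobody was sure what the technician may write to Oren about ___.
'about' is word 11.

11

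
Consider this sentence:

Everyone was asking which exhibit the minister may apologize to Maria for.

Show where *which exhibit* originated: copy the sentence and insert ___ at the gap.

Everyone was asking which exhibit the minister may apologize to Maria for ___.

Before movement: The minister may apologize to Maria for which exhibit.
The filler 'which exhibit' is interpreted as the object of the preposition 'for'. The gap is right after 'for'.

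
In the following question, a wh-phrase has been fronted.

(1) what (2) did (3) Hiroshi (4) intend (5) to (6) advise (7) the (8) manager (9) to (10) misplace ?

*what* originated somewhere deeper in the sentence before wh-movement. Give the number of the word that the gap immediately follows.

Pre-movement form: Hiroshi did intend to advise the manager to misplace what.
'what' is the direct object of 'misplace'. Fronting leaves a gap immediately after 'misplace':
What did Hiroshi intend to advise the manager to misplace ___?
'misplace' is word 10.

10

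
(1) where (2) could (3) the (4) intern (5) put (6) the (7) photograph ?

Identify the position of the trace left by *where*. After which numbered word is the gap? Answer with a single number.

Before movement: The intern could put the photograph where.
'where' functions as the locative complement of 'put'. Wh-movement fronts it, leaving a gap right after 'photograph':
Where could the intern put the photograph ___?
'photograph' is word 7.

7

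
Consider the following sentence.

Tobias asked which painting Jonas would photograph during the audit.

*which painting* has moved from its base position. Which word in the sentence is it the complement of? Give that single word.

photograph

Before movement: Jonas would photograph which painting during the audit.
'which painting' functions as the direct object of 'photograph'. It moves to the left edge, and the trace sits right after 'photograph':
Tobias asked which painting Jonas would photograph ___ during the audit.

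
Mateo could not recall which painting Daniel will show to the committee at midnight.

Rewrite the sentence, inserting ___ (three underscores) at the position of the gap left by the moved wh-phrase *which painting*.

Before movement: Daniel will show which painting to the committee at midnight.
'which painting' is the direct object of 'show'. The gap is right after 'show'.

Mateo could not recall which painting Daniel will show ___ to the committee at midnight.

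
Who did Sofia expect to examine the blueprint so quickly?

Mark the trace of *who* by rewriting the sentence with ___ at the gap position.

In situ: Sofia did expect who to examine the blueprint so quickly.
'who' functions as the direct object of 'expect'. The gap is right after 'expect'.

Who did Sofia expect ___ to examine the blueprint so quickly?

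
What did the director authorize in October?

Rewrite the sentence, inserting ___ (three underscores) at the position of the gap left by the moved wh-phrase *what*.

Pre-movement form: The director did authorize what in October.
'what' is the direct object of 'authorize'. The gap is right after 'authorize'.

What did the director authorize ___ in October?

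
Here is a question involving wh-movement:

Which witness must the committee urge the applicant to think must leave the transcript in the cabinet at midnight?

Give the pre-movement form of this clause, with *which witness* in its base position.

The filler 'which witness' is interpreted as the subject of the clause embedded under 'think'. Wh-movement fronts it, leaving a gap right after 'think':
Which witness must the committee urge the applicant to think ___ must leave the transcript in the cabinet at midnight?

The committee must urge the applicant to think which witness must leave the transcript in the cabinet at midnight.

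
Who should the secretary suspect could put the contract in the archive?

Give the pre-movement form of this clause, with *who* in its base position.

The filler 'who' is interpreted as the subject of the clause embedded under 'suspect'. Fronting leaves a gap immediately after 'suspect':
Who should the secretary suspect ___ could put the contract in the archive?

The secretary should suspect who could put the contract in the archive.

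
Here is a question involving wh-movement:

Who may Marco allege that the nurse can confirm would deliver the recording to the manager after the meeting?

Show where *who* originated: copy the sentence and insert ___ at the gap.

Who may Marco allege that the nurse can confirm ___ would deliver the recording to the manager after the meeting?

Underlying clause: Marco may allege that the nurse can confirm who would deliver the recording to the manager after the meeting.
'who' functions as the subject of the clause embedded under 'confirm'. The gap is right after 'confirm'.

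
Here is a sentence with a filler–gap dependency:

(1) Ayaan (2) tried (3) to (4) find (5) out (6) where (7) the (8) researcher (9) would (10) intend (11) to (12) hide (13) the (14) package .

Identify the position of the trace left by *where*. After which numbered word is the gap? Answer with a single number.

In situ: The researcher would intend to hide the package where.
'where' is the locative complement of 'hide'. Wh-movement fronts it, leaving a gap right after 'package':
Ayaan tried to find out where the researcher would intend to hide the package ___.
'package' is word 14.

14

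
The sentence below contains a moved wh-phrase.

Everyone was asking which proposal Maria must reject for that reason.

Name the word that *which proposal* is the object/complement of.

reject

In situ: Maria must reject which proposal for that reason.
'which proposal' functions as the direct object of 'reject'. Wh-movement fronts it, leaving a gap right after 'reject':
Everyone was asking which proposal Maria must reject ___ for that reason.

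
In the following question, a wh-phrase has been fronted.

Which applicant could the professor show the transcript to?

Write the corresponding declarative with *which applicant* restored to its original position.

The professor could show the transcript to which applicant.

The filler 'which applicant' is interpreted as the object of the preposition 'to' (recipient of 'show'). Wh-movement fronts it, leaving a gap right after 'to':
Which applicant could the professor show the transcript to ___?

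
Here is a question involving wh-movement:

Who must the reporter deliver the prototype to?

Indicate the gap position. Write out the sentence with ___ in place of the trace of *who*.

Underlying clause: The reporter must deliver the prototype to who.
'who' functions as the object of the preposition 'to' (recipient of 'deliver'). The gap is right after 'to'.

Who must the reporter deliver the prototype to ___?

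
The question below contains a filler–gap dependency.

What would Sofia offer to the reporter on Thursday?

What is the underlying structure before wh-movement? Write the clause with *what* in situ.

'what' is the direct object of 'offer'. Wh-movement fronts it, leaving a gap right after 'offer':
What would Sofia offer ___ to the reporter on Thursday?

Sofia would offer what to the reporter on Thursday.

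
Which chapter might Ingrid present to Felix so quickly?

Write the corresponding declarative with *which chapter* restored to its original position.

The filler 'which chapter' is interpreted as the direct object of 'present'. It moves to the left edge, and the trace sits right after 'present':
Which chapter might Ingrid present ___ to Felix so quickly?

Ingrid might present which chapter to Felix so quickly.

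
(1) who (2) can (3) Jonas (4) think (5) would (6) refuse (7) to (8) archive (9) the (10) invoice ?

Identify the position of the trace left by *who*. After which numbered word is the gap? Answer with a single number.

4

Underlying clause: Jonas can think who would refuse to archive the invoice.
'who' functions as the subject of the clause embedded under 'think'. It moves to the left edge, and the trace sits right after 'think':
Who can Jonas think ___ would refuse to archive the invoice?
'think' is word 4.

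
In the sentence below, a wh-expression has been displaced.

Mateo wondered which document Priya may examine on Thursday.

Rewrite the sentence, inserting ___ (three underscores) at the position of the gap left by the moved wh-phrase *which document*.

Mateo wondered which document Priya may examine ___ on Thursday.

In situ: Priya may examine which document on Thursday.
The filler 'which document' is interpreted as the direct object of 'examine'. The gap is right after 'examine'.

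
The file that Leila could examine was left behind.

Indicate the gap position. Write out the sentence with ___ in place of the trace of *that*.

'that' is the direct object of 'examine'. The gap is right after 'examine'.

The file that Leila could examine ___ was left behind.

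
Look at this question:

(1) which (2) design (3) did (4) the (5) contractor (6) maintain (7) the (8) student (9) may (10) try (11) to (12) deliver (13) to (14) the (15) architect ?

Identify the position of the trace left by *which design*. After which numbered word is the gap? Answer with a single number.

12

Before movement: The contractor did maintain the student may try to deliver which design to the architect.
'which design' is the direct object of 'deliver'. It moves to the left edge, and the trace sits right after 'deliver':
Which design did the contractor maintain the student may try to deliver ___ to the architect?
'deliver' is word 12.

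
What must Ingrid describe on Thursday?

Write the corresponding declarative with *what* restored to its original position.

Ingrid must describe what on Thursday.

The filler 'what' is interpreted as the direct object of 'describe'. It moves to the left edge, and the trace sits right after 'describe':
What must Ingrid describe ___ on Thursday?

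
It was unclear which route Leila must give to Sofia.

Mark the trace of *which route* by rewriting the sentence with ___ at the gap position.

It was unclear which route Leila must give ___ to Sofia.

Underlying clause: Leila must give which route to Sofia.
The filler 'which route' is interpreted as the direct object of 'give'. The gap is right after 'give'.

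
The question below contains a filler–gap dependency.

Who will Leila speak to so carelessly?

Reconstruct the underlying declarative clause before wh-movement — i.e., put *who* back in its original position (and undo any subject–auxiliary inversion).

Leila will speak to who so carelessly.

'who' is the object of the preposition 'to'. Wh-movement fronts it, leaving a gap right after 'to':
Who will Leila speak to ___ so carelessly?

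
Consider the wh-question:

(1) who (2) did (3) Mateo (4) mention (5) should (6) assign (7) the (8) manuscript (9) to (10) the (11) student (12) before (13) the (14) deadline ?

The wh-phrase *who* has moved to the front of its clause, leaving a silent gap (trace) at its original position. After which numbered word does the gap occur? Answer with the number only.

Pre-movement form: Mateo did mention who should assign the manuscript to the student before the deadline.
The filler 'who' is interpreted as the subject of the clause embedded under 'mention'. Fronting leaves a gap immediately after 'mention':
Who did Mateo mention ___ should assign the manuscript to the student before the deadline?
'mention' is word 4.

4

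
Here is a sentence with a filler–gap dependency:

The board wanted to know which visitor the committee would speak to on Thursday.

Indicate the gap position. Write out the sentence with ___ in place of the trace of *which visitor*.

Underlying clause: The committee would speak to which visitor on Thursday.
'which visitor' is the object of the preposition 'to'. The gap is right after 'to'.

The board wanted to know which visitor the committee would speak to ___ on Thursday.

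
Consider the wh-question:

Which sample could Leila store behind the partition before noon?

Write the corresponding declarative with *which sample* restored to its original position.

The filler 'which sample' is interpreted as the direct object of 'store'. Fronting leaves a gap immediately after 'store':
Which sample could Leila store ___ behind the partition before noon?

Leila could store which sample behind the partition before noon.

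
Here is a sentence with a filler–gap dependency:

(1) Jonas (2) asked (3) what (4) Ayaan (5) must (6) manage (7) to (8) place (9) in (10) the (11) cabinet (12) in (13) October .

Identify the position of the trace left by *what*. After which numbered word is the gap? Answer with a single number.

Pre-movement form: Ayaan must manage to place what in the cabinet in October.
The filler 'what' is interpreted as the direct object of 'place'. Fronting leaves a gap immediately after 'place':
Jonas asked what Ayaan must manage to place ___ in the cabinet in October.
'place' is word 8.

8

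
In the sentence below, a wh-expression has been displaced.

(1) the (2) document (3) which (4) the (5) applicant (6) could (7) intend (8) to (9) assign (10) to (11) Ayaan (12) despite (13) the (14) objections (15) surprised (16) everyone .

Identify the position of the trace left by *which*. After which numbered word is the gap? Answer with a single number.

'which' is the direct object of 'assign'. Wh-movement fronts it, leaving a gap right after 'assign':
The document which the applicant could intend to assign ___ to Ayaan despite the objections surprised everyone.
'assign' is word 9.

9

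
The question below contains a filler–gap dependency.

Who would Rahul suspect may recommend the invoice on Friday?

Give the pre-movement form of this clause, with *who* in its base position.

'who' functions as the subject of the clause embedded under 'suspect'. It moves to the left edge, and the trace sits right after 'suspect':
Who would Rahul suspect ___ may recommend the invoice on Friday?

Rahul would suspect who may recommend the invoice on Friday.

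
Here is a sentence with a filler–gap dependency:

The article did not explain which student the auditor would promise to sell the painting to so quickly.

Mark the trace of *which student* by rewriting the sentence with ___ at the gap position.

The article did not explain which student the auditor would promise to sell the painting to ___ so quickly.

Pre-movement form: The auditor would promise to sell the painting to which student so quickly.
'which student' is the object of the preposition 'to' (recipient of 'sell'). The gap is right after 'to'.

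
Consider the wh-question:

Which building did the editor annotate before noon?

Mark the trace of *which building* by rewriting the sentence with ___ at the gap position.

Which building did the editor annotate ___ before noon?

Pre-movement form: The editor did annotate which building before noon.
'which building' functions as the direct object of 'annotate'. The gap is right after 'annotate'.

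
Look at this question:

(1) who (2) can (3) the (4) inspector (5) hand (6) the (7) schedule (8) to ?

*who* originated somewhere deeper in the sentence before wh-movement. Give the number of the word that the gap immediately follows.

8

Pre-movement form: The inspector can hand the schedule to who.
'who' functions as the object of the preposition 'to' (recipient of 'hand'). Fronting leaves a gap immediately after 'to':
Who can the inspector hand the schedule to ___?
'to' is word 8.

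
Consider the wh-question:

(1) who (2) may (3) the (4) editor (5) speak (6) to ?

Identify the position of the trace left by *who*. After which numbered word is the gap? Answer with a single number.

Before movement: The editor may speak to who.
'who' functions as the object of the preposition 'to'. Wh-movement fronts it, leaving a gap right after 'to':
Who may the editor speak to ___?
'to' is word 6.

6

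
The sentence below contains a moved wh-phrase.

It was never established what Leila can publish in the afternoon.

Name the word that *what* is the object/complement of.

publish

Underlying clause: Leila can publish what in the afternoon.
'what' is the direct object of 'publish'. Fronting leaves a gap immediately after 'publish':
It was never established what Leila can publish ___ in the afternoon.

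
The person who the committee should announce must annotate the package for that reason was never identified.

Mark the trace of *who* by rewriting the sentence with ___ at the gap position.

'who' is the subject of the clause embedded under 'announce'. The gap is right after 'announce'.

The person who the committee should announce ___ must annotate the package for that reason was never identified.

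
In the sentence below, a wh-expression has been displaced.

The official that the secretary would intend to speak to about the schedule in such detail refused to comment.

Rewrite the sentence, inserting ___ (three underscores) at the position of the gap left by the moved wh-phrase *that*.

'that' functions as the object of the preposition 'to'. The gap is right after 'to'.

The official that the secretary would intend to speak to ___ about the schedule in such detail refused to comment.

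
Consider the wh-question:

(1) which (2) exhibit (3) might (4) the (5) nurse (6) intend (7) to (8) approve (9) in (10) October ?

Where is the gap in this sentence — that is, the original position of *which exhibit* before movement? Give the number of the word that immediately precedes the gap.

Underlying clause: The nurse might intend to approve which exhibit in October.
'which exhibit' functions as the direct object of 'approve'. Fronting leaves a gap immediately after 'approve':
Which exhibit might the nurse intend to approve ___ in October?
'approve' is word 8.

8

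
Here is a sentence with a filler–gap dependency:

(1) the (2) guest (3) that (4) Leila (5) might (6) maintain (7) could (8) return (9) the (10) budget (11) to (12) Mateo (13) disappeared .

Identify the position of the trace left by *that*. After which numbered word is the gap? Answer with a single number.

6

'that' functions as the subject of the clause embedded under 'maintain'. Wh-movement fronts it, leaving a gap right after 'maintain':
The guest that Leila might maintain ___ could return the budget to Mateo disappeared.
'maintain' is word 6.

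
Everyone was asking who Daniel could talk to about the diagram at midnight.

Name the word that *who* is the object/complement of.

Underlying clause: Daniel could talk to who about the diagram at midnight.
The filler 'who' is interpreted as the object of the preposition 'to'. Fronting leaves a gap immediately after 'to':
Everyone was asking who Daniel could talk to ___ about the diagram at midnight.

to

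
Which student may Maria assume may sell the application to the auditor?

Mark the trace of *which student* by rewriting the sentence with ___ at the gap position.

Which student may Maria assume ___ may sell the application to the auditor?

In situ: Maria may assume which student may sell the application to the auditor.
'which student' functions as the subject of the clause embedded under 'assume'. The gap is right after 'assume'.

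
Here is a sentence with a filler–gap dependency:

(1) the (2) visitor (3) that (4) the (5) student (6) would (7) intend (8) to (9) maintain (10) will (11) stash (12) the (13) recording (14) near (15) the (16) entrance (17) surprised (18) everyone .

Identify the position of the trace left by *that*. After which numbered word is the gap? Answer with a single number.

'that' is the subject of the clause embedded under 'maintain'. Fronting leaves a gap immediately after 'maintain':
The visitor that the student would intend to maintain ___ will stash the recording near the entrance surprised everyone.
'maintain' is word 9.

9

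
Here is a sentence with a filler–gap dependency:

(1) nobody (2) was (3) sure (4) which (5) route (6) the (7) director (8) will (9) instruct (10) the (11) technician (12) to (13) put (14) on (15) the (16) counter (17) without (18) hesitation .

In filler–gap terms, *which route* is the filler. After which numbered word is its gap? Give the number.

13

Before movement: The director will instruct the technician to put which route on the counter without hesitation.
'which route' is the direct object of 'put'. Fronting leaves a gap immediately after 'put':
Nobody was sure which route the director will instruct the technician to put ___ on the counter without hesitation.
'put' is word 13.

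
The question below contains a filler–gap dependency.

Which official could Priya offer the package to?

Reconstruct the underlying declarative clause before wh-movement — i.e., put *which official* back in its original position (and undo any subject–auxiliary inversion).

Priya could offer the package to which official.

'which official' functions as the object of the preposition 'to' (recipient of 'offer'). Wh-movement fronts it, leaving a gap right after 'to':
Which official could Priya offer the package to ___?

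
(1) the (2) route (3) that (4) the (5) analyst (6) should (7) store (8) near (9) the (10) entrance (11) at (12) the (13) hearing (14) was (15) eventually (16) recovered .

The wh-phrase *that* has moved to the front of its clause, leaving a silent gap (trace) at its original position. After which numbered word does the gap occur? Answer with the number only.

'that' functions as the direct object of 'store'. Fronting leaves a gap immediately after 'store':
The route that the analyst should store ___ near the entrance at the hearing was eventually recovered.
'store' is word 7.

7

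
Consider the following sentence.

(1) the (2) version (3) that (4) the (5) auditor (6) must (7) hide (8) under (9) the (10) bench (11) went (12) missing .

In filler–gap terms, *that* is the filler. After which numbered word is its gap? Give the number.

7

The filler 'that' is interpreted as the direct object of 'hide'. Fronting leaves a gap immediately after 'hide':
The version that the auditor must hide ___ under the bench went missing.
'hide' is word 7.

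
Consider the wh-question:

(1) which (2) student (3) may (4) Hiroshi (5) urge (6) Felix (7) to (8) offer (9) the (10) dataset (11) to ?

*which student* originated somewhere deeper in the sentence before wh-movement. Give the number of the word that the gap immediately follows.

In situ: Hiroshi may urge Felix to offer the dataset to which student.
'which student' is the object of the preposition 'to' (recipient of 'offer'). Wh-movement fronts it, leaving a gap right after 'to':
Which student may Hiroshi urge Felix to offer the dataset to ___?
'to' is word 11.

11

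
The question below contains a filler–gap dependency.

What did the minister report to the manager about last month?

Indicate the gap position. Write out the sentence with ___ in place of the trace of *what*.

Before movement: The minister did report to the manager about what last month.
'what' functions as the object of the preposition 'about'. The gap is right after 'about'.

What did the minister report to the manager about ___ last month?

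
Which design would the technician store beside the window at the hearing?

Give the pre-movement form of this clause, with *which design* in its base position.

The technician would store which design beside the window at the hearing.

'which design' is the direct object of 'store'. Fronting leaves a gap immediately after 'store':
Which design would the technician store ___ beside the window at the hearing?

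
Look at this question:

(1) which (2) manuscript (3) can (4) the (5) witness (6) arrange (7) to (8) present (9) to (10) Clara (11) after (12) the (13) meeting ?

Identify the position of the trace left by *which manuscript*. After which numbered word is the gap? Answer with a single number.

Underlying clause: The witness can arrange to present which manuscript to Clara after the meeting.
The filler 'which manuscript' is interpreted as the direct object of 'present'. Fronting leaves a gap immediately after 'present':
Which manuscript can the witness arrange to present ___ to Clara after the meeting?
'present' is word 8.

8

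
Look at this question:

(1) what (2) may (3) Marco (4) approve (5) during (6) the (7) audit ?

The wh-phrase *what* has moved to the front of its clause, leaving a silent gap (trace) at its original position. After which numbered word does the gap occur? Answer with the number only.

Before movement: Marco may approve what during the audit.
'what' functions as the direct object of 'approve'. Wh-movement fronts it, leaving a gap right after 'approve':
What may Marco approve ___ during the audit?
'approve' is word 4.

4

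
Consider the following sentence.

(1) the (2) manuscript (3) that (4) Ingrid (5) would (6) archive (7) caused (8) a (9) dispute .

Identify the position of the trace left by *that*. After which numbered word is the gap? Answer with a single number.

6

'that' functions as the direct object of 'archive'. It moves to the left edge, and the trace sits right after 'archive':
The manuscript that Ingrid would archive ___ caused a dispute.
'archive' is word 6.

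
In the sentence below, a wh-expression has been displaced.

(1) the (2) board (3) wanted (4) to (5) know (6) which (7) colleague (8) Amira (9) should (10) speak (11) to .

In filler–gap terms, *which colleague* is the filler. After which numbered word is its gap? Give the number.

11

Pre-movement form: Amira should speak to which colleague.
The filler 'which colleague' is interpreted as the object of the preposition 'to'. Wh-movement fronts it, leaving a gap right after 'to':
The board wanted to know which colleague Amira should speak to ___.
'to' is word 11.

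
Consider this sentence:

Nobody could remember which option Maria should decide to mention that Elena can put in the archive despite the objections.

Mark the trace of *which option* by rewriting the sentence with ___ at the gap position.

Nobody could remember which option Maria should decide to mention that Elena can put ___ in the archive despite the objections.

Underlying clause: Maria should decide to mention that Elena can put which option in the archive despite the objections.
The filler 'which option' is interpreted as the direct object of 'put'. The gap is right after 'put'.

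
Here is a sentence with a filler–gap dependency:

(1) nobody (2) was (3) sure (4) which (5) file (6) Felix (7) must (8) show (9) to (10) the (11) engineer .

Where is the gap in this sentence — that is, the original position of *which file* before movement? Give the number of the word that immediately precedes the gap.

Underlying clause: Felix must show which file to the engineer.
The filler 'which file' is interpreted as the direct object of 'show'. Wh-movement fronts it, leaving a gap right after 'show':
Nobody was sure which file Felix must show ___ to the engineer.
'show' is word 8.

8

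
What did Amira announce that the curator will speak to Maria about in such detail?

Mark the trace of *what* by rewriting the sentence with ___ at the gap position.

Pre-movement form: Amira did announce that the curator will speak to Maria about what in such detail.
The filler 'what' is interpreted as the object of the preposition 'about'. The gap is right after 'about'.

What did Amira announce that the curator will speak to Maria about ___ in such detail?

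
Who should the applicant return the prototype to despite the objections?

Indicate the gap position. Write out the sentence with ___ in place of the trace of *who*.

Who should the applicant return the prototype to ___ despite the objections?

In situ: The applicant should return the prototype to who despite the objections.
'who' functions as the object of the preposition 'to' (recipient of 'return'). The gap is right after 'to'.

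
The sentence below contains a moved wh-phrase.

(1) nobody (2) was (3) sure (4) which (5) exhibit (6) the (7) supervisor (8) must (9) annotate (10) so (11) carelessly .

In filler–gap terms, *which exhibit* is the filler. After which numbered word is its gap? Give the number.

9

Pre-movement form: The supervisor must annotate which exhibit so carelessly.
'which exhibit' functions as the direct object of 'annotate'. It moves to the left edge, and the trace sits right after 'annotate':
Nobody was sure which exhibit the supervisor must annotate ___ so carelessly.
'annotate' is word 9.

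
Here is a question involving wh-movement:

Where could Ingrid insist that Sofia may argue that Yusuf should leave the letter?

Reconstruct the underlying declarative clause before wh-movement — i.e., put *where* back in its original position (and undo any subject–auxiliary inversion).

'where' is the locative complement of 'leave'. Fronting leaves a gap immediately after 'letter':
Where could Ingrid insist that Sofia may argue that Yusuf should leave the letter ___?

Ingrid could insist that Sofia may argue that Yusuf should leave the letter where.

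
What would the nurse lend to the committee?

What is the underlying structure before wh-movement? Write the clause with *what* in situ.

'what' functions as the direct object of 'lend'. It moves to the left edge, and the trace sits right after 'lend':
What would the nurse lend ___ to the committee?

The nurse would lend what to the committee.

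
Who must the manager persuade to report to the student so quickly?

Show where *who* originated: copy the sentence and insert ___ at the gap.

Who must the manager persuade ___ to report to the student so quickly?

Before movement: The manager must persuade who to report to the student so quickly.
'who' functions as the direct object of 'persuade'. The gap is right after 'persuade'.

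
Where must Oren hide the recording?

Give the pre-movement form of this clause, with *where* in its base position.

The filler 'where' is interpreted as the locative complement of 'hide'. It moves to the left edge, and the trace sits right after 'recording':
Where must Oren hide the recording ___?

Oren must hide the recording where.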